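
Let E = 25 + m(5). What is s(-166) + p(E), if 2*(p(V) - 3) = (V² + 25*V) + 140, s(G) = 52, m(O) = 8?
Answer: 1082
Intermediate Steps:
E = 33 (E = 25 + 8 = 33)
p(V) = 73 + V²/2 + 25*V/2 (p(V) = 3 + ((V² + 25*V) + 140)/2 = 3 + (140 + V² + 25*V)/2 = 3 + (70 + V²/2 + 25*V/2) = 73 + V²/2 + 25*V/2)
s(-166) + p(E) = 52 + (73 + (½)*33² + (25/2)*33) = 52 + (73 + (½)*1089 + 825/2) = 52 + (73 + 1089/2 + 825/2) = 52 + 1030 = 1082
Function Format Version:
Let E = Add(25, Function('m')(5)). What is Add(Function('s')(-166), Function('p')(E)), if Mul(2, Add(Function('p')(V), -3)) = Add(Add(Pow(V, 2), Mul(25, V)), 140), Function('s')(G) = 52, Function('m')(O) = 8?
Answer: 1082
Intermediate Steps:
E = 33 (E = Add(25, 8) = 33)
Function('p')(V) = Add(73, Mul(Rational(1, 2), Pow(V, 2)), Mul(Rational(25, 2), V)) (Function('p')(V) = Add(3, Mul(Rational(1, 2), Add(Add(Pow(V, 2), Mul(25, V)), 140))) = Add(3, Mul(Rational(1, 2), Add(140, Pow(V, 2), Mul(25, V)))) = Add(3, Add(70, Mul(Rational(1, 2), Pow(V, 2)), Mul(Rational(25, 2), V))) = Add(73, Mul(Rational(1, 2), Pow(V, 2)), Mul(Rational(25, 2), V)))
Add(Function('s')(-166), Function('p')(E)) = Add(52, Add(73, Mul(Rational(1, 2), Pow(33, 2)), Mul(Rational(25, 2), 33))) = Add(52, Add(73, Mul(Rational(1, 2), 1089), Rational(825, 2))) = Add(52, Add(73, Rational(1089, 2), Rational(825, 2))) = Add(52, 1030) = 1082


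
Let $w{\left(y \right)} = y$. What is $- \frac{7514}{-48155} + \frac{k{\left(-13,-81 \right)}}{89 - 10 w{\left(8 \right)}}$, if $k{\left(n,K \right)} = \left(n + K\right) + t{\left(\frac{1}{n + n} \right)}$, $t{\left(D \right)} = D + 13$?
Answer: $- \frac{99704309}{11268270} \approx -8.8482$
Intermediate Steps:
$t{\left(D \right)} = 13 + D$
$k{\left(n,K \right)} = 13 + K + n + \frac{1}{2 n}$ ($k{\left(n,K \right)} = \left(n + K\right) + \left(13 + \frac{1}{n + n}\right) = \left(K + n\right) + \left(13 + \frac{1}{2 n}\right) = 13 + K + n + \frac{1}{2 n}$)
$- \frac{7514}{-48155} + \frac{k{\left(-13,-81 \right)}}{89 - 10 w{\left(8 \right)}} = - \frac{7514}{-48155} + \frac{13 - 81 - 13 + \frac{1}{2 \left(-13\right)}}{89 - 80} = \left(-7514\right) \left(- \frac{1}{48155}\right) + \frac{13 - 81 - 13 + \frac{1}{2} \left(- \frac{1}{13}\right)}{89 - 80} = \frac{7514}{48155} + \frac{13 - 81 - 13 - \frac{1}{26}}{9} = \frac{7514}{48155} - \frac{2107}{234} = - \frac{99704309}{11268270}$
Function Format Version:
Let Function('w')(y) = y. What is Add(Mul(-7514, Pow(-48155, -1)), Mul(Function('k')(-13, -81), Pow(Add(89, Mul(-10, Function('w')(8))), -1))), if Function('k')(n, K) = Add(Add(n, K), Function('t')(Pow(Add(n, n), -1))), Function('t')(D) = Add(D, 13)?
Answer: Rational(-99704309, 11268270) ≈ -8.8482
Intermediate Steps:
Function('t')(D) = Add(13, D)
Function('k')(n, K) = Add(13, K, n, Mul(Rational(1, 2), Pow(n, -1))) (Function('k')(n, K) = Add(Add(n, K), Add(13, Pow(Add(n, n), -1))) = Add(Add(K, n), Add(13, Pow(Mul(2, n), -1))) = Add(Add(K, n), Add(13, Mul(Rational(1, 2), Pow(n, -1)))) = Add(13, K, n, Mul(Rational(1, 2), Pow(n, -1))))
Add(Mul(-7514, Pow(-48155, -1)), Mul(Function('k')(-13, -81), Pow(Add(89, Mul(-10, Function('w')(8))), -1))) = Add(Mul(-7514, Pow(-48155, -1)), Mul(Add(13, -81, -13, Mul(Rational(1, 2), Pow(-13, -1))), Pow(Add(89, Mul(-10, 8)), -1))) = Add(Mul(-7514, Rational(-1, 48155)), Mul(Add(13, -81, -13, Mul(Rational(1, 2), Rational(-1, 13))), Pow(Add(89, -80), -1))) = Add(Rational(7514, 48155), Mul(Add(13, -81, -13, Rational(-1, 26)), Pow(9, -1))) = Add(Rational(7514, 48155), Mul(Rational(-2107, 26), Rational(1, 9))) = Add(Rational(7514, 48155), Rational(-2107, 234)) = Rational(-99704309, 11268270)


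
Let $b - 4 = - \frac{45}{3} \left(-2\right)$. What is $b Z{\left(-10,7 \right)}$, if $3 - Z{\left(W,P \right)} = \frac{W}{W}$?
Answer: $68$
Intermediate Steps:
$Z{\left(W,P \right)} = 2$ ($Z{\left(W,P \right)} = 3 - \frac{W}{W} = 3 - 1 = 2$)
$b = 34$ ($b = 4 + - \frac{45}{3} \left(-2\right) = 4 + \left(-45\right) \frac{1}{3} \left(-2\right) = 4 - -30 = 4 + 30 = 34$)
$b Z{\left(-10,7 \right)} = 34 \cdot 2 = 68$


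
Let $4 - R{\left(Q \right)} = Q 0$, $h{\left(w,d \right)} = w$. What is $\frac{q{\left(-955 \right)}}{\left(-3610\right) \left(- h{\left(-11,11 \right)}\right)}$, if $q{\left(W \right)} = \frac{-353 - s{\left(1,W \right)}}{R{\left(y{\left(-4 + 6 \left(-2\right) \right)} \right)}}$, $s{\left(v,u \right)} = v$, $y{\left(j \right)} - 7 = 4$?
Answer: $\frac{177}{79420} \approx 0.0022287$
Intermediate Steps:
$y{\left(j \right)} = 11$ ($y{\left(j \right)} = 7 + 4 = 11$)
$R{\left(Q \right)} = 4$ ($R{\left(Q \right)} = 4 - Q 0 = 4 - 0 = 4 + 0 = 4$)
$q{\left(W \right)} = - \frac{177}{2}$ ($q{\left(W \right)} = \frac{-353 - 1}{4} = \left(-353 - 1\right) \frac{1}{4} = \left(-354\right) \frac{1}{4} = - \frac{177}{2}$)
$\frac{q{\left(-955 \right)}}{\left(-3610\right) \left(- h{\left(-11,11 \right)}\right)} = - \frac{177}{2 \left(- 3610 \left(\left(-1\right) \left(-11\right)\right)\right)} = - \frac{177}{2 \left(\left(-3610\right) 11\right)} = - \frac{177}{2 \left(-39710\right)} = \left(- \frac{177}{2}\right) \left(- \frac{1}{39710}\right) = \frac{177}{79420}$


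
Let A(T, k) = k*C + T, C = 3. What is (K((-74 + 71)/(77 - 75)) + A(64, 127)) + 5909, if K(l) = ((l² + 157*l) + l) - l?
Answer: 24483/4 ≈ 6120.8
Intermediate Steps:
A(T, k) = T + 3*k (A(T, k) = k*3 + T = 3*k + T = T + 3*k)
K(l) = l² + 157*l (K(l) = (l² + 158*l) - l = l² + 157*l)
(K((-74 + 71)/(77 - 75)) + A(64, 127)) + 5909 = (((-74 + 71)/(77 - 75))*(157 + (-74 + 71)/(77 - 75)) + (64 + 3*127)) + 5909 = ((-3/2)*(157 - 3/2) + (64 + 381)) + 5909 = ((-3*½)*(157 - 3*½) + 445) + 5909 = (-3*(157 - 3/2)/2 + 445) + 5909 = (-3/2*311/2 + 445) + 5909 = (-933/4 + 445) + 5909 = 847/4 + 5909 = 24483/4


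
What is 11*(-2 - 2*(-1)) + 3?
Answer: 3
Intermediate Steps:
11*(-2 - 2*(-1)) + 3 = 11*(-2 + 2) + 3 = 11*0 + 3 = 0 + 3 = 3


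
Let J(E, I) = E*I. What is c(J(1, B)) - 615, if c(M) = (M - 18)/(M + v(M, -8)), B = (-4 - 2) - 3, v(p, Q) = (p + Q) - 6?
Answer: -19653/32 ≈ -614.16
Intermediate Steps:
v(p, Q) = -6 + Q + p (v(p, Q) = (Q + p) - 6 = -6 + Q + p)
B = -9 (B = -6 - 3 = -9)
c(M) = (-18 + M)/(-14 + 2*M) (c(M) = (M - 18)/(M + (-6 - 8 + M)) = (-18 + M)/(M + (-14 + M)) = (-18 + M)/(-14 + 2*M))
c(J(1, B)) - 615 = (-18 + 1*(-9))/(2*(-7 + 1*(-9))) - 615 = (-18 - 9)/(2*(-7 - 9)) - 615 = (½)*(-27)/(-16) - 615 = (½)*(-1/16)*(-27) - 615 = 27/32 - 615 = -19653/32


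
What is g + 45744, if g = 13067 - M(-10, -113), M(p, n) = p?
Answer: 58821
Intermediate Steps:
g = 13077 (g = 13067 - 1*(-10) = 13067 + 10 = 13077)
g + 45744 = 13077 + 45744 = 58821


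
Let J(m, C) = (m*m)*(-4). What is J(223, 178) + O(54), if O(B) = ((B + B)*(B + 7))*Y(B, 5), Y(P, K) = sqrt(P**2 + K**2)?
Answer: -198916 + 6588*sqrt(2941) ≈ 1.5836e+5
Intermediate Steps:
Y(P, K) = sqrt(K**2 + P**2)
J(m, C) = -4*m**2 (J(m, C) = m**2*(-4) = -4*m**2)
O(B) = 2*B*sqrt(25 + B**2)*(7 + B) (O(B) = ((B + B)*(B + 7))*sqrt(5**2 + B**2) = ((2*B)*(7 + B))*sqrt(25 + B**2) = (2*B*(7 + B))*sqrt(25 + B**2) = 2*B*sqrt(25 + B**2)*(7 + B))
J(223, 178) + O(54) = -4*223**2 + 2*54*sqrt(25 + 54**2)*(7 + 54) = -4*49729 + 2*54*sqrt(25 + 2916)*61 = -198916 + 2*54*sqrt(2941)*61 = -198916 + 6588*sqrt(2941)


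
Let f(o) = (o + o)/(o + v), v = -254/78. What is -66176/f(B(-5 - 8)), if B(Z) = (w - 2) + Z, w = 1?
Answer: -11134112/273 ≈ -40784.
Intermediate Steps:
v = -127/39 (v = -254*1/78 = -127/39 ≈ -3.2564)
B(Z) = -1 + Z (B(Z) = (1 - 2) + Z = -1 + Z)
f(o) = 2*o/(-127/39 + o) (f(o) = (o + o)/(o - 127/39) = (2*o)/(-127/39 + o) = 2*o/(-127/39 + o))
-66176/f(B(-5 - 8)) = -66176*(-127 + 39*(-1 + (-5 - 8)))/(78*(-1 + (-5 - 8))) = -66176*(-127 + 39*(-1 - 13))/(78*(-1 - 13)) = -66176/(78*(-14)/(-127 + 39*(-14))) = -66176/(78*(-14)/(-127 - 546)) = -66176/(78*(-14)/(-673)) = -66176/(78*(-14)*(-1/673)) = -66176/1092/673 = -66176*673/1092 = -11134112/273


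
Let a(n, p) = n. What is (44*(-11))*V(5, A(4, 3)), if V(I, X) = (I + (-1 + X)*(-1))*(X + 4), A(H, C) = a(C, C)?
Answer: -10164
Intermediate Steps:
A(H, C) = C
V(I, X) = (4 + X)*(1 + I - X) (V(I, X) = (I + (1 - X))*(4 + X) = (1 + I - X)*(4 + X) = (4 + X)*(1 + I - X))
(44*(-11))*V(5, A(4, 3)) = (44*(-11))*(4 - 1*3² - 3*3 + 4*5 + 5*3) = -484*(4 - 1*9 - 9 + 20 + 15) = -484*(4 - 9 - 9 + 20 + 15) = -484*21 = -10164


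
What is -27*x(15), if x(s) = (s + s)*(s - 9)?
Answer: -4860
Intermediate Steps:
x(s) = 2*s*(-9 + s) (x(s) = (2*s)*(-9 + s) = 2*s*(-9 + s))
-27*x(15) = -54*15*(-9 + 15) = -54*15*6 = -27*180 = -4860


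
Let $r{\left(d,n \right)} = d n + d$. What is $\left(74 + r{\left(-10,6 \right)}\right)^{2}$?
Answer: $16$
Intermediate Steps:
$r{\left(d,n \right)} = d + d n$
$\left(74 + r{\left(-10,6 \right)}\right)^{2} = \left(74 - 10 \left(1 + 6\right)\right)^{2} = \left(74 - 70\right)^{2} = 4^{2} = 16$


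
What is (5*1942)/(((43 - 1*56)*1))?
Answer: -9710/13 ≈ -746.92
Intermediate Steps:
(5*1942)/(((43 - 1*56)*1)) = 9710/(((43 - 56)*1)) = 9710/((-13*1)) = 9710/(-13) = 9710*(-1/13) = -9710/13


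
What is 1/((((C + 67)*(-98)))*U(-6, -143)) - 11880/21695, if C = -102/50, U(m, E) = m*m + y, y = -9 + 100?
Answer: -48024542779/87701187056 ≈ -0.54759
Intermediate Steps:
y = 91
U(m, E) = 91 + m² (U(m, E) = m*m + 91 = m² + 91 = 91 + m²)
C = -51/25 (C = -102*1/50 = -51/25 ≈ -2.0400)
1/((((C + 67)*(-98)))*U(-6, -143)) - 11880/21695 = 1/((((-51/25 + 67)*(-98)))*(91 + (-6)²)) - 11880/21695 = 1/((((1624/25)*(-98)))*(91 + 36)) - 11880*1/21695 = 1/(-159152/25*127) - 2376/4339 = -25/159152*1/127 - 2376/4339 = -25/20212304 - 2376/4339 = -48024542779/87701187056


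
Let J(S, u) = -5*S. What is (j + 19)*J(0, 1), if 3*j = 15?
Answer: 0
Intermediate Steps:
j = 5 (j = (⅓)*15 = 5)
(j + 19)*J(0, 1) = (5 + 19)*(-5*0) = 24*0 = 0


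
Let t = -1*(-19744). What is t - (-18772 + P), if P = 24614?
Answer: 13902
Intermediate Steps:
t = 19744
t - (-18772 + P) = 19744 - (-18772 + 24614) = 19744 - 1*5842 = 19744 - 5842 = 13902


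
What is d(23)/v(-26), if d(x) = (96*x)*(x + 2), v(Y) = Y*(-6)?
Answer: 4600/13 ≈ 353.85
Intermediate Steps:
v(Y) = -6*Y
d(x) = 96*x*(2 + x) (d(x) = (96*x)*(2 + x) = 96*x*(2 + x))
d(23)/v(-26) = (96*23*(2 + 23))/((-6*(-26))) = (96*23*25)/156 = 55200*(1/156) = 4600/13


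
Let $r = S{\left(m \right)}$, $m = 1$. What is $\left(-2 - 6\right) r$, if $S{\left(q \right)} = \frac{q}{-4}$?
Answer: $2$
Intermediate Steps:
$S{\left(q \right)} = - \frac{q}{4}$ ($S{\left(q \right)} = q \left(- \frac{1}{4}\right) = - \frac{q}{4}$)
$r = - \frac{1}{4}$ ($r = \left(- \frac{1}{4}\right) 1 = - \frac{1}{4} \approx -0.25$)
$\left(-2 - 6\right) r = \left(-2 - 6\right) \left(- \frac{1}{4}\right) = \left(-8\right) \left(- \frac{1}{4}\right) = 2$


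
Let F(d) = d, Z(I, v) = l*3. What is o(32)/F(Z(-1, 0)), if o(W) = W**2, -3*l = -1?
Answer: 1024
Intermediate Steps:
l = 1/3 (l = -1/3*(-1) = 1/3 ≈ 0.33333)
Z(I, v) = 1 (Z(I, v) = (1/3)*3 = 1)
o(32)/F(Z(-1, 0)) = 32**2/1 = 1024*1 = 1024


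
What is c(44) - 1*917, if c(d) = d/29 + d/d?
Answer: -26520/29 ≈ -914.48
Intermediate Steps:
c(d) = 1 + d/29 (c(d) = d*(1/29) + 1 = d/29 + 1 = 1 + d/29)
c(44) - 1*917 = (1 + (1/29)*44) - 1*917 = (1 + 44/29) - 917 = 73/29 - 917 = -26520/29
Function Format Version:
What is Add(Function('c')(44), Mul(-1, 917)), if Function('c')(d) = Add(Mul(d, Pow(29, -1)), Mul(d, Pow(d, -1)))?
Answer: Rational(-26520, 29) ≈ -914.48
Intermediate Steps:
Function('c')(d) = Add(1, Mul(Rational(1, 29), d)) (Function('c')(d) = Add(Mul(d, Rational(1, 29)), 1) = Add(Mul(Rational(1, 29), d), 1) = Add(1, Mul(Rational(1, 29), d)))
Add(Function('c')(44), Mul(-1, 917)) = Add(Add(1, Mul(Rational(1, 29), 44)), Mul(-1, 917)) = Add(Add(1, Rational(44, 29)), -917) = Add(Rational(73, 29), -917) = Rational(-26520, 29)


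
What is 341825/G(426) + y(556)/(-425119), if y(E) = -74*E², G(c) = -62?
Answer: -143897986207/26357378 ≈ -5459.5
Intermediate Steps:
341825/G(426) + y(556)/(-425119) = 341825/(-62) - 74*556²/(-425119) = 341825*(-1/62) - 74*309136*(-1/425119) = -341825/62 - 22876064*(-1/425119) = -341825/62 + 22876064/425119 = -143897986207/26357378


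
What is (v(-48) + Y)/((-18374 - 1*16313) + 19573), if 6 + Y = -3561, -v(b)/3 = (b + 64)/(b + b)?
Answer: 7133/30228 ≈ 0.23597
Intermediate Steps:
v(b) = -3*(64 + b)/(2*b) (v(b) = -3*(b + 64)/(b + b) = -3*(64 + b)/(2*b))
Y = -3567 (Y = -6 - 3561 = -3567)
(v(-48) + Y)/((-18374 - 1*16313) + 19573) = ((-3/2 - 96/(-48)) - 3567)/((-18374 - 1*16313) + 19573) = ((-3/2 - 96*(-1/48)) - 3567)/((-18374 - 16313) + 19573) = ((-3/2 + 2) - 3567)/(-34687 + 19573) = (½ - 3567)/(-15114) = -7133/2*(-1/15114) = 7133/30228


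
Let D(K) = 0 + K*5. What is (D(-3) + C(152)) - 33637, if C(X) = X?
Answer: -33500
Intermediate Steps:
D(K) = 5*K (D(K) = 0 + 5*K = 5*K)
(D(-3) + C(152)) - 33637 = (5*(-3) + 152) - 33637 = (-15 + 152) - 33637 = 137 - 33637 = -33500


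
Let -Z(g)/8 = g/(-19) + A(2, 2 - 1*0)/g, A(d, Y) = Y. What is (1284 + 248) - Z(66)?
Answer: 943292/627 ≈ 1504.5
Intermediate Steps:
Z(g) = -16/g + 8*g/19 (Z(g) = -8*(g/(-19) + (2 - 1*0)/g) = -8*(g*(-1/19) + (2 + 0)/g) = -8*(-g/19 + 2/g) = -8*(2/g - g/19) = -16/g + 8*g/19)
(1284 + 248) - Z(66) = (1284 + 248) - (-16/66 + (8/19)*66) = 1532 - (-16*1/66 + 528/19) = 1532 - (-8/33 + 528/19) = 1532 - 1*17272/627 = 1532 - 17272/627 = 943292/627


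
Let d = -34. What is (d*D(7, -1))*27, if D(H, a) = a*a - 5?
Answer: 3672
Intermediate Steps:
D(H, a) = -5 + a² (D(H, a) = a² - 5 = -5 + a²)
(d*D(7, -1))*27 = -34*(-5 + (-1)²)*27 = -34*(-5 + 1)*27 = -34*(-4)*27 = 136*27 = 3672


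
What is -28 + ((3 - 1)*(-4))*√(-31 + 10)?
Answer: -28 - 8*I*√21 ≈ -28.0 - 36.661*I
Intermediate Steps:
-28 + ((3 - 1)*(-4))*√(-31 + 10) = -28 + (2*(-4))*√(-21) = -28 - 8*I*√21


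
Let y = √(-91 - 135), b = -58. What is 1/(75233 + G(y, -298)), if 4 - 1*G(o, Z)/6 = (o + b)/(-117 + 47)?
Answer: 18436747/1387402612415 - 21*I*√226/1387402612415 ≈ 1.3289e-5 - 2.2755e-10*I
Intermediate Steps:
y = I*√226 (y = √(-226) = I*√226 ≈ 15.033*I)
G(o, Z) = 666/35 + 3*o/35 (G(o, Z) = 24 - 6*(o - 58)/(-117 + 47) = 24 - 6*(-58 + o)/(-70) = 24 - 6*(-58 + o)*(-1)/70 = 24 - 6*(29/35 - o/70) = 24 + (-174/35 + 3*o/35) = 666/35 + 3*o/35)
1/(75233 + G(y, -298)) = 1/(75233 + (666/35 + 3*(I*√226)/35)) = 1/(75233 + (666/35 + 3*I*√226/35)) = 1/(2633821/35 + 3*I*√226/35)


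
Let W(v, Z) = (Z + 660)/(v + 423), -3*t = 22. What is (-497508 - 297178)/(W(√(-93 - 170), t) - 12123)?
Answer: 3883753030925403/59239440941746 - 1166996391*I*√263/59239440941746 ≈ 65.56 - 0.00031947*I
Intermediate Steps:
t = -22/3 (t = -⅓*22 = -22/3 ≈ -7.3333)
W(v, Z) = (660 + Z)/(423 + v)
(-497508 - 297178)/(W(√(-93 - 170), t) - 12123) = (-497508 - 297178)/((660 - 22/3)/(423 + √(-93 - 170)) - 12123) = -794686/((1958/3)/(423 + √(-263)) - 12123) = -794686/((1958/3)/(423 + I*√263) - 12123) = -794686/(1958/(3*(423 + I*√263)) - 12123) = -794686/(-12123 + 1958/(3*(423 + I*√263)))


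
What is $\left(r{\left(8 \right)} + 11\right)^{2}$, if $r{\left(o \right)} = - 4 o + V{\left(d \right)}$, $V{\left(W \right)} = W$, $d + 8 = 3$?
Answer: $676$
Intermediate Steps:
$d = -5$ ($d = -8 + 3 = -5$)
$r{\left(o \right)} = -5 - 4 o$ ($r{\left(o \right)} = - 4 o - 5 = -5 - 4 o$)
$\left(r{\left(8 \right)} + 11\right)^{2} = \left(\left(-5 - 32\right) + 11\right)^{2} = \left(-37 + 11\right)^{2} = \left(-26\right)^{2} = 676$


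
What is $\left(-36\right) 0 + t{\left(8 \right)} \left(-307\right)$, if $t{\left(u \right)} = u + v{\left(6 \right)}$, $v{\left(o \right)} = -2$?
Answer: $-1842$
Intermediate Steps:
$t{\left(u \right)} = -2 + u$ ($t{\left(u \right)} = u - 2 = -2 + u$)
$\left(-36\right) 0 + t{\left(8 \right)} \left(-307\right) = \left(-36\right) 0 + \left(-2 + 8\right) \left(-307\right) = 0 + 6 \left(-307\right) = 0 - 1842 = -1842$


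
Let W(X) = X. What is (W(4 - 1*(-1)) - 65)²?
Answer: 3600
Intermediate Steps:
(W(4 - 1*(-1)) - 65)² = ((4 - 1*(-1)) - 65)² = ((4 + 1) - 65)² = (5 - 65)² = (-60)² = 3600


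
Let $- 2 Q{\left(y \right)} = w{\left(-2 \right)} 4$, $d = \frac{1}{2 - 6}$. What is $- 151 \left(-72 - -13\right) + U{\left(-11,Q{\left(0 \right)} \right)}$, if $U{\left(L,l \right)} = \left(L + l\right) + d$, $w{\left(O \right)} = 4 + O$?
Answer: $\frac{35575}{4} \approx 8893.8$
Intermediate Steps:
$d = - \frac{1}{4}$ ($d = \frac{1}{-4} = - \frac{1}{4} \approx -0.25$)
$Q{\left(y \right)} = -4$ ($Q{\left(y \right)} = - \frac{\left(4 - 2\right) 4}{2} = - \frac{2 \cdot 4}{2} = \left(- \frac{1}{2}\right) 8 = -4$)
$U{\left(L,l \right)} = - \frac{1}{4} + L + l$ ($U{\left(L,l \right)} = \left(L + l\right) - \frac{1}{4} = - \frac{1}{4} + L + l$)
$- 151 \left(-72 - -13\right) + U{\left(-11,Q{\left(0 \right)} \right)} = - 151 \left(-72 - -13\right) - \frac{61}{4} = - 151 \left(-72 + 13\right) - \frac{61}{4} = \left(-151\right) \left(-59\right) - \frac{61}{4} = 8909 - \frac{61}{4} = \frac{35575}{4}$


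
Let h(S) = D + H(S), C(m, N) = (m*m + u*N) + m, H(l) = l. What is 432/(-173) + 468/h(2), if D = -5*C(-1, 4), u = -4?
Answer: 22770/7093 ≈ 3.2102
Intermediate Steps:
C(m, N) = m + m² - 4*N (C(m, N) = (m*m - 4*N) + m = (m² - 4*N) + m = m + m² - 4*N)
D = 80 (D = -5*(-1 + (-1)² - 4*4) = -5*(-1 + 1 - 16) = -5*(-16) = 80)
h(S) = 80 + S
432/(-173) + 468/h(2) = 432/(-173) + 468/(80 + 2) = 432*(-1/173) + 468/82 = -432/173 + 468*(1/82) = -432/173 + 234/41 = 22770/7093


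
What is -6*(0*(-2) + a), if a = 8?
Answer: -48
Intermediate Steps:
-6*(0*(-2) + a) = -6*(0*(-2) + 8) = -6*(0 + 8) = -6*8 = -48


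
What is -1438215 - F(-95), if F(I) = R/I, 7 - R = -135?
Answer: -136630283/95 ≈ -1.4382e+6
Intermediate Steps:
R = 142 (R = 7 - 1*(-135) = 7 + 135 = 142)
F(I) = 142/I
-1438215 - F(-95) = -1438215 - 142/(-95) = -1438215 - 142*(-1)/95 = -1438215 - 1*(-142/95) = -1438215 + 142/95 = -136630283/95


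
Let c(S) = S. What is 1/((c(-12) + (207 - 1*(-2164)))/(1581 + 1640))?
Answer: 3221/2359 ≈ 1.3654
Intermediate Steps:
1/((c(-12) + (207 - 1*(-2164)))/(1581 + 1640)) = 1/((-12 + (207 - 1*(-2164)))/(1581 + 1640)) = 1/((-12 + (207 + 2164))/3221) = 1/((-12 + 2371)*(1/3221)) = 1/(2359*(1/3221)) = 1/(2359/3221) = 3221/2359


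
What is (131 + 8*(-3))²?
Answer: 11449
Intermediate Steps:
(131 + 8*(-3))² = (131 - 24)² = 107² = 11449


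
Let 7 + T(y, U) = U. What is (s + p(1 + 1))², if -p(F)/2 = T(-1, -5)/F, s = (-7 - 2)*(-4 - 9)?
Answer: 16641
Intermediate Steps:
T(y, U) = -7 + U
s = 117 (s = -9*(-13) = 117)
p(F) = 24/F (p(F) = -2*(-7 - 5)/F = -(-24)/F = 24/F)
(s + p(1 + 1))² = (117 + 24/(1 + 1))² = (117 + 24/2)² = (117 + 24*(½))² = (117 + 12)² = 129² = 16641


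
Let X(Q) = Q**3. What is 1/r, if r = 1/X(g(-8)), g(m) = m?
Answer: -512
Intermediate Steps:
r = -1/512 (r = 1/((-8)**3) = 1/(-512) = -1/512 ≈ -0.0019531)
1/r = 1/(-1/512) = -512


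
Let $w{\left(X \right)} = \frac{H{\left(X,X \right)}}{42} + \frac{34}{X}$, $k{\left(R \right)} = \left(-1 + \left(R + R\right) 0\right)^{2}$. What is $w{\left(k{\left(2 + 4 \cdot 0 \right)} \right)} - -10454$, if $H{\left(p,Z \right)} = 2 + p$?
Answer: $\frac{146833}{14} \approx 10488.0$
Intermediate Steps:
$k{\left(R \right)} = 1$ ($k{\left(R \right)} = \left(-1 + 2 R 0\right)^{2} = \left(-1 + 0\right)^{2} = \left(-1\right)^{2} = 1$)
$w{\left(X \right)} = \frac{1}{21} + \frac{34}{X} + \frac{X}{42}$ ($w{\left(X \right)} = \frac{2 + X}{42} + \frac{34}{X} = \left(2 + X\right) \frac{1}{42} + \frac{34}{X} = \left(\frac{1}{21} + \frac{X}{42}\right) + \frac{34}{X} = \frac{1}{21} + \frac{34}{X} + \frac{X}{42}$)
$w{\left(k{\left(2 + 4 \cdot 0 \right)} \right)} - -10454 = \frac{1428 + 1 \left(2 + 1\right)}{42 \cdot 1} - -10454 = \frac{1}{42} \cdot 1 \left(1428 + 1 \cdot 3\right) + 10454 = \frac{1}{42} \cdot 1 \left(1428 + 3\right) + 10454 = \frac{1}{42} \cdot 1 \cdot 1431 + 10454 = \frac{477}{14} + 10454 = \frac{146833}{14}$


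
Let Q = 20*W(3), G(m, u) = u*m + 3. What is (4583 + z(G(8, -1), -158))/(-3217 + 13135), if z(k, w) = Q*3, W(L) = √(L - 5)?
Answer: 4583/9918 + 10*I*√2/1653 ≈ 0.46209 + 0.0085554*I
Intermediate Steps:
W(L) = √(-5 + L)
G(m, u) = 3 + m*u (G(m, u) = m*u + 3 = 3 + m*u)
Q = 20*I*√2 (Q = 20*√(-5 + 3) = 20*√(-2) = 20*(I*√2) = 20*I*√2 ≈ 28.284*I)
z(k, w) = 60*I*√2 (z(k, w) = (20*I*√2)*3 = 60*I*√2)
(4583 + z(G(8, -1), -158))/(-3217 + 13135) = (4583 + 60*I*√2)/(-3217 + 13135) = (4583 + 60*I*√2)/9918 = (4583 + 60*I*√2)*(1/9918) = 4583/9918 + 10*I*√2/1653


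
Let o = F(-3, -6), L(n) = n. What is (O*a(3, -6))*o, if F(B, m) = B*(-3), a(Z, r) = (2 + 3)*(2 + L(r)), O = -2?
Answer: 360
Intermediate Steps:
a(Z, r) = 10 + 5*r (a(Z, r) = (2 + 3)*(2 + r) = 5*(2 + r) = 10 + 5*r)
F(B, m) = -3*B
o = 9 (o = -3*(-3) = 9)
(O*a(3, -6))*o = -2*(10 + 5*(-6))*9 = -2*(10 - 30)*9 = -2*(-20)*9 = 40*9 = 360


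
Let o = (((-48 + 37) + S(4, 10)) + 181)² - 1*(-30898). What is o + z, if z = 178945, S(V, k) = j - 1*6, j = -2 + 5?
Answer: 237732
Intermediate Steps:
j = 3
S(V, k) = -3 (S(V, k) = 3 - 1*6 = 3 - 6 = -3)
o = 58787 (o = (((-48 + 37) - 3) + 181)² - 1*(-30898) = ((-11 - 3) + 181)² + 30898 = (-14 + 181)² + 30898 = 167² + 30898 = 27889 + 30898 = 58787)
o + z = 58787 + 178945 = 237732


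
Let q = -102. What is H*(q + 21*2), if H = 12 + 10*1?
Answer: -1320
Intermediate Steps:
H = 22 (H = 12 + 10 = 22)
H*(q + 21*2) = 22*(-102 + 21*2) = 22*(-102 + 42) = 22*(-60) = -1320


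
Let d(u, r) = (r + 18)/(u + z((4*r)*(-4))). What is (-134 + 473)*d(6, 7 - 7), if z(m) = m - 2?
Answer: 3051/2 ≈ 1525.5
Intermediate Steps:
z(m) = -2 + m
d(u, r) = (18 + r)/(-2 + u - 16*r) (d(u, r) = (r + 18)/(u + (-2 + (4*r)*(-4))) = (18 + r)/(u + (-2 - 16*r)) = (18 + r)/(-2 + u - 16*r))
(-134 + 473)*d(6, 7 - 7) = (-134 + 473)*((-18 - (7 - 7))/(2 - 1*6 + 16*(7 - 7))) = 339*((-18 - 1*0)/(2 - 6 + 16*0)) = 339*((-18 + 0)/(2 - 6 + 0)) = 339*(-18/(-4)) = 339*(-¼*(-18)) = 339*(9/2) = 3051/2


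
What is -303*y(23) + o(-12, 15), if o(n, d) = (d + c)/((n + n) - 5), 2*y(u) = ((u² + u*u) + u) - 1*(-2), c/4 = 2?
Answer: -9516367/58 ≈ -1.6408e+5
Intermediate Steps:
c = 8 (c = 4*2 = 8)
y(u) = 1 + u² + u/2 (y(u) = (((u² + u*u) + u) - 1*(-2))/2 = (((u² + u²) + u) + 2)/2 = ((2*u² + u) + 2)/2 = ((u + 2*u²) + 2)/2 = (2 + u + 2*u²)/2 = 1 + u² + u/2)
o(n, d) = (8 + d)/(-5 + 2*n) (o(n, d) = (d + 8)/((n + n) - 5) = (8 + d)/(2*n - 5) = (8 + d)/(-5 + 2*n))
-303*y(23) + o(-12, 15) = -303*(1 + 23² + (½)*23) + (8 + 15)/(-5 + 2*(-12)) = -303*(1 + 529 + 23/2) + 23/(-5 - 24) = -303*1083/2 + 23/(-29) = -328149/2 - 1/29*23 = -328149/2 - 23/29 = -9516367/58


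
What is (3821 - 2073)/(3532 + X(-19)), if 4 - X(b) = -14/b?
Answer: 16606/33585 ≈ 0.49445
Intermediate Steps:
X(b) = 4 + 14/b (X(b) = 4 - (-14)/b = 4 + 14/b)
(3821 - 2073)/(3532 + X(-19)) = (3821 - 2073)/(3532 + (4 + 14/(-19))) = 1748/(3532 + (4 + 14*(-1/19))) = 1748/(3532 + (4 - 14/19)) = 1748/(3532 + 62/19) = 1748/(67170/19) = 1748*(19/67170) = 16606/33585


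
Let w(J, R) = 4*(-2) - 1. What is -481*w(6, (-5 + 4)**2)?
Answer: 4329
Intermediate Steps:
w(J, R) = -9 (w(J, R) = -8 - 1 = -9)
-481*w(6, (-5 + 4)**2) = -481*(-9) = 4329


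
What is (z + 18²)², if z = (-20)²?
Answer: 524176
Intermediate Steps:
z = 400
(z + 18²)² = (400 + 18²)² = (400 + 324)² = 724² = 524176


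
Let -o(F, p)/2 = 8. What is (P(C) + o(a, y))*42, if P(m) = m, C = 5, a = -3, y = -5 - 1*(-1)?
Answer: -462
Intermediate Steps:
y = -4 (y = -5 + 1 = -4)
o(F, p) = -16 (o(F, p) = -2*8 = -16)
(P(C) + o(a, y))*42 = (5 - 16)*42 = -11*42 = -462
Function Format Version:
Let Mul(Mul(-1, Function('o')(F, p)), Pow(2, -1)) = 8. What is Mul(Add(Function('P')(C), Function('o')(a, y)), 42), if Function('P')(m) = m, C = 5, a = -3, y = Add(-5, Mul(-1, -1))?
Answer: -462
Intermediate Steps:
y = -4 (y = Add(-5, 1) = -4)
Function('o')(F, p) = -16 (Function('o')(F, p) = Mul(-2, 8) = -16)
Mul(Add(Function('P')(C), Function('o')(a, y)), 42) = Mul(Add(5, -16), 42) = Mul(-11, 42) = -462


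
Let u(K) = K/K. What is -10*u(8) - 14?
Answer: -24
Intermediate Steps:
u(K) = 1
-10*u(8) - 14 = -10*1 - 14 = -10 - 14 = -24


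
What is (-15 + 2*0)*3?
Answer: -45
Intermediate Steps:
(-15 + 2*0)*3 = (-15 + 0)*3 = -15*3 = -45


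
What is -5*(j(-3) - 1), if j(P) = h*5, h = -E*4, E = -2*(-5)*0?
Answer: 5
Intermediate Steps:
E = 0 (E = 10*0 = 0)
h = 0 (h = -0*4 = -1*0 = 0)
j(P) = 0 (j(P) = 0*5 = 0)
-5*(j(-3) - 1) = -5*(0 - 1) = -5*(-1) = 5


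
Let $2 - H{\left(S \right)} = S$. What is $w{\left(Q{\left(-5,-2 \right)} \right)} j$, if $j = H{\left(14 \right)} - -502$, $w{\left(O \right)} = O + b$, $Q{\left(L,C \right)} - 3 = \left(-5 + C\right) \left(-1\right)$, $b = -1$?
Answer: $4410$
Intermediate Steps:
$Q{\left(L,C \right)} = 8 - C$ ($Q{\left(L,C \right)} = 3 + \left(-5 + C\right) \left(-1\right) = 3 - \left(-5 + C\right) = 8 - C$)
$H{\left(S \right)} = 2 - S$
$w{\left(O \right)} = -1 + O$ ($w{\left(O \right)} = O - 1 = -1 + O$)
$j = 490$ ($j = \left(2 - 14\right) - -502 = \left(2 - 14\right) + 502 = -12 + 502 = 490$)
$w{\left(Q{\left(-5,-2 \right)} \right)} j = \left(-1 + \left(8 - -2\right)\right) 490 = \left(-1 + \left(8 + 2\right)\right) 490 = \left(-1 + 10\right) 490 = 9 \cdot 490 = 4410$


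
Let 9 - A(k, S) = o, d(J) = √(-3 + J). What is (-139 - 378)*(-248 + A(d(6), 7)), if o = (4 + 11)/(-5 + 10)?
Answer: 125114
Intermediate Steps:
o = 3 (o = 15/5 = 15*(⅕) = 3)
A(k, S) = 6 (A(k, S) = 9 - 1*3 = 9 - 3 = 6)
(-139 - 378)*(-248 + A(d(6), 7)) = (-139 - 378)*(-248 + 6) = -517*(-242) = 125114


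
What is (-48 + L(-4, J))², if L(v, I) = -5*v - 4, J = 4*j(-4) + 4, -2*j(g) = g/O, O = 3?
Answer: 1024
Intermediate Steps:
j(g) = -g/6 (j(g) = -g/(2*3) = -g/6)
J = 20/3 (J = 4*(-⅙*(-4)) + 4 = 4*(⅔) + 4 = 8/3 + 4 = 20/3 ≈ 6.6667)
L(v, I) = -4 - 5*v
(-48 + L(-4, J))² = (-48 + (-4 - 5*(-4)))² = (-48 + (-4 + 20))² = (-48 + 16)² = (-32)² = 1024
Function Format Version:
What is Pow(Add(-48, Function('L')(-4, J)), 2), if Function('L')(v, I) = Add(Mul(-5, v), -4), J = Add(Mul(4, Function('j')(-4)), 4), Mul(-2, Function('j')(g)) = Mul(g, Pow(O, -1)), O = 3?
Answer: 1024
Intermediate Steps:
Function('j')(g) = Mul(Rational(-1, 6), g) (Function('j')(g) = Mul(Rational(-1, 2), Mul(g, Pow(3, -1))) = Mul(Rational(-1, 2), Mul(g, Rational(1, 3))) = Mul(Rational(-1, 2), Mul(Rational(1, 3), g)) = Mul(Rational(-1, 6), g))
J = Rational(20, 3) (J = Add(Mul(4, Mul(Rational(-1, 6), -4)), 4) = Add(Mul(4, Rational(2, 3)), 4) = Add(Rational(8, 3), 4) = Rational(20, 3) ≈ 6.6667)
Function('L')(v, I) = Add(-4, Mul(-5, v))
Pow(Add(-48, Function('L')(-4, J)), 2) = Pow(Add(-48, Add(-4, Mul(-5, -4))), 2) = Pow(Add(-48, Add(-4, 20)), 2) = Pow(Add(-48, 16), 2) = Pow(-32, 2) = 1024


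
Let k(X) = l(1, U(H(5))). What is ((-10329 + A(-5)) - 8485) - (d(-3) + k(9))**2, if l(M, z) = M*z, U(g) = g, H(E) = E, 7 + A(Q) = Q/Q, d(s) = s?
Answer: -18824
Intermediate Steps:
A(Q) = -6 (A(Q) = -7 + Q/Q = -7 + 1 = -6)
k(X) = 5 (k(X) = 1*5 = 5)
((-10329 + A(-5)) - 8485) - (d(-3) + k(9))**2 = ((-10329 - 6) - 8485) - (-3 + 5)**2 = (-10335 - 8485) - 1*2**2 = -18820 - 1*4 = -18820 - 4 = -18824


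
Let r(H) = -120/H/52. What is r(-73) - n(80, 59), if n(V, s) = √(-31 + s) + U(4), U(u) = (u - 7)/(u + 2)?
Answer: 1009/1898 - 2*√7 ≈ -4.7599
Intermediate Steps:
U(u) = (-7 + u)/(2 + u)
r(H) = -30/(13*H) (r(H) = -120/H*(1/52) = -30/(13*H))
n(V, s) = -½ + √(-31 + s) (n(V, s) = √(-31 + s) + (-7 + 4)/(2 + 4) = √(-31 + s) - 3/6 = √(-31 + s) + (⅙)*(-3) = √(-31 + s) - ½ = -½ + √(-31 + s))
r(-73) - n(80, 59) = -30/13/(-73) - (-½ + √(-31 + 59)) = -30/13*(-1/73) - (-½ + √28) = 30/949 - (-½ + 2*√7) = 30/949 + (½ - 2*√7) = 1009/1898 - 2*√7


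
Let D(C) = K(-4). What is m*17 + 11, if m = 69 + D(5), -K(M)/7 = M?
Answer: 1660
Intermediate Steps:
K(M) = -7*M
D(C) = 28 (D(C) = -7*(-4) = 28)
m = 97 (m = 69 + 28 = 97)
m*17 + 11 = 97*17 + 11 = 1649 + 11 = 1660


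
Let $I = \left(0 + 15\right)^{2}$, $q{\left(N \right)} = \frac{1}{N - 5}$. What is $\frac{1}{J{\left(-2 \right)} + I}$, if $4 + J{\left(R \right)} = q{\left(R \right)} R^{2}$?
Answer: $\frac{7}{1543} \approx 0.0045366$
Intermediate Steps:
$q{\left(N \right)} = \frac{1}{-5 + N}$
$I = 225$ ($I = 15^{2} = 225$)
$J{\left(R \right)} = -4 + \frac{R^{2}}{-5 + R}$
$\frac{1}{J{\left(-2 \right)} + I} = \frac{1}{\frac{20 + \left(-2\right)^{2} - -8}{-5 - 2} + 225} = \frac{1}{\frac{20 + 4 + 8}{-7} + 225} = \frac{1}{\left(- \frac{1}{7}\right) 32 + 225} = \frac{1}{- \frac{32}{7} + 225} = \frac{1}{\frac{1543}{7}} = \frac{7}{1543}$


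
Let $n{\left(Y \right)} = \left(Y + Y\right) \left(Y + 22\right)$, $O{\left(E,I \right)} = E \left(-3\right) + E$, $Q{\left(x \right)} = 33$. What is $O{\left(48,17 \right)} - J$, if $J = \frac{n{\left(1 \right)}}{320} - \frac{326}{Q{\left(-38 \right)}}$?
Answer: $- \frac{455479}{5280} \approx -86.265$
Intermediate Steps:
$O{\left(E,I \right)} = - 2 E$ ($O{\left(E,I \right)} = - 3 E + E = - 2 E$)
$n{\left(Y \right)} = 2 Y \left(22 + Y\right)$
$J = - \frac{51401}{5280}$ ($J = \frac{2 \cdot 1 \left(22 + 1\right)}{320} - \frac{326}{33} = 2 \cdot 1 \cdot 23 \cdot \frac{1}{320} - \frac{326}{33} = 46 \cdot \frac{1}{320} - \frac{326}{33} = \frac{23}{160} - \frac{326}{33} = - \frac{51401}{5280} \approx -9.735$)
$O{\left(48,17 \right)} - J = \left(-2\right) 48 - - \frac{51401}{5280} = -96 + \frac{51401}{5280} = - \frac{455479}{5280}$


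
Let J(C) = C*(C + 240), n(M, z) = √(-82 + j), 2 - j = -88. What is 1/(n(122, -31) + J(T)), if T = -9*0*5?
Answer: √2/4 ≈ 0.35355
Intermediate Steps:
j = 90 (j = 2 - 1*(-88) = 2 + 88 = 90)
n(M, z) = 2*√2 (n(M, z) = √(-82 + 90) = √8 = 2*√2)
T = 0 (T = 0*5 = 0)
J(C) = C*(240 + C)
1/(n(122, -31) + J(T)) = 1/(2*√2 + 0*(240 + 0)) = 1/(2*√2 + 0*240) = 1/(2*√2 + 0) = 1/(2*√2) = √2/4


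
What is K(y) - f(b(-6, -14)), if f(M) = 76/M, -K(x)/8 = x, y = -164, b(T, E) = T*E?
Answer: 27533/21 ≈ 1311.1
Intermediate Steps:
b(T, E) = E*T
K(x) = -8*x
K(y) - f(b(-6, -14)) = -8*(-164) - 76/((-14*(-6))) = 1312 - 76/84 = 1312 - 1*19/21 = 1312 - 19/21 = 27533/21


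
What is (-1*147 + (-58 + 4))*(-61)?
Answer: 12261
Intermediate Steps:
(-1*147 + (-58 + 4))*(-61) = (-147 - 54)*(-61) = -201*(-61) = 12261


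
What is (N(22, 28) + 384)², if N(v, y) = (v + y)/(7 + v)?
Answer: 125126596/841 ≈ 1.4878e+5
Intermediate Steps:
N(v, y) = (v + y)/(7 + v)
(N(22, 28) + 384)² = ((22 + 28)/(7 + 22) + 384)² = (50/29 + 384)² = (11186/29)² = 125126596/841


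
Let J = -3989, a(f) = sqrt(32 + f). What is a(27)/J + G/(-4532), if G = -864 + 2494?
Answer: -815/2266 - sqrt(59)/3989 ≈ -0.36159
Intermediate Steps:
G = 1630
a(27)/J + G/(-4532) = sqrt(32 + 27)/(-3989) + 1630/(-4532) = sqrt(59)*(-1/3989) + 1630*(-1/4532) = -sqrt(59)/3989 - 815/2266 = -815/2266 - sqrt(59)/3989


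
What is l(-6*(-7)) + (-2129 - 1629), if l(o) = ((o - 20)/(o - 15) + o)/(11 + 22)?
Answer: -3347222/891 ≈ -3756.7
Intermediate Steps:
l(o) = o/33 + (-20 + o)/(33*(-15 + o)) (l(o) = ((-20 + o)/(-15 + o) + o)/33 = ((-20 + o)/(-15 + o) + o)*(1/33) = (o + (-20 + o)/(-15 + o))*(1/33) = o/33 + (-20 + o)/(33*(-15 + o)))
l(-6*(-7)) + (-2129 - 1629) = (-20 + (-6*(-7))² - (-84)*(-7))/(33*(-15 - 6*(-7))) + (-2129 - 1629) = (-20 + 42² - 14*42)/(33*(-15 + 42)) - 3758 = (1/33)*(-20 + 1764 - 588)/27 - 3758 = (1/33)*(1/27)*1156 - 3758 = 1156/891 - 3758 = -3347222/891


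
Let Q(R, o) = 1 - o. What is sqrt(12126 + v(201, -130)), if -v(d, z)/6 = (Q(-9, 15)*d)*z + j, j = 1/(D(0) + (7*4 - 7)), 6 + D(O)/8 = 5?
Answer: 2*I*sqrt(92223066)/13 ≈ 1477.4*I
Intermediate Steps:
D(O) = -8 (D(O) = -48 + 8*5 = -48 + 40 = -8)
j = 1/13 (j = 1/(-8 + (7*4 - 7)) = 1/(-8 + (28 - 7)) = 1/(-8 + 21) = 1/13 ≈ 0.076923)
v(d, z) = -6/13 + 84*d*z (v(d, z) = -6*(((1 - 1*15)*d)*z + 1/13) = -6*(((1 - 15)*d)*z + 1/13) = -6*((-14*d)*z + 1/13) = -6*(-14*d*z + 1/13) = -6*(1/13 - 14*d*z) = -6/13 + 84*d*z)
sqrt(12126 + v(201, -130)) = sqrt(12126 + (-6/13 + 84*201*(-130))) = sqrt(12126 + (-6/13 - 2194920)) = sqrt(12126 - 28533966/13) = sqrt(-28376328/13) = 2*I*sqrt(92223066)/13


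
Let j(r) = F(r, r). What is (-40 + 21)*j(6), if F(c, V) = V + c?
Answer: -228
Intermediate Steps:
j(r) = 2*r (j(r) = r + r = 2*r)
(-40 + 21)*j(6) = (-40 + 21)*(2*6) = -19*12 = -228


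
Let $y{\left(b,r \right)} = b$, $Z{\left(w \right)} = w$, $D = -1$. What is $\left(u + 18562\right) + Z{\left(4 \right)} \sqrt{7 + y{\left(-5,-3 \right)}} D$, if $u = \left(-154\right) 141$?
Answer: $-3152 - 4 \sqrt{2} \approx -3157.7$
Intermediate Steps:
$u = -21714$
$\left(u + 18562\right) + Z{\left(4 \right)} \sqrt{7 + y{\left(-5,-3 \right)}} D = \left(-21714 + 18562\right) + 4 \sqrt{7 - 5} \left(-1\right) = -3152 + 4 \sqrt{2} \left(-1\right) = -3152 - 4 \sqrt{2}$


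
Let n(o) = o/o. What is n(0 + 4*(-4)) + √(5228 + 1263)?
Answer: 1 + √6491 ≈ 81.567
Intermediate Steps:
n(o) = 1
n(0 + 4*(-4)) + √(5228 + 1263) = 1 + √(5228 + 1263) = 1 + √6491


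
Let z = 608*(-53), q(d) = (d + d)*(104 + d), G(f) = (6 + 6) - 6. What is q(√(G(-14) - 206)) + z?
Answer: -32624 + 2080*I*√2 ≈ -32624.0 + 2941.6*I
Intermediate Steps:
G(f) = 6 (G(f) = 12 - 6 = 6)
q(d) = 2*d*(104 + d) (q(d) = (2*d)*(104 + d) = 2*d*(104 + d))
z = -32224
q(√(G(-14) - 206)) + z = 2*√(6 - 206)*(104 + √(6 - 206)) - 32224 = 2*√(-200)*(104 + √(-200)) - 32224 = 2*(10*I*√2)*(104 + 10*I*√2) - 32224 = 20*I*√2*(104 + 10*I*√2) - 32224 = -32224 + 20*I*√2*(104 + 10*I*√2)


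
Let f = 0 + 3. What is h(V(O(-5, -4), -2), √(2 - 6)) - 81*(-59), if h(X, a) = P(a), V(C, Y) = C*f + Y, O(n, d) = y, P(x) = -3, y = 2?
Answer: 4776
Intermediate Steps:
f = 3
O(n, d) = 2
V(C, Y) = Y + 3*C (V(C, Y) = C*3 + Y = 3*C + Y = Y + 3*C)
h(X, a) = -3
h(V(O(-5, -4), -2), √(2 - 6)) - 81*(-59) = -3 - 81*(-59) = -3 + 4779 = 4776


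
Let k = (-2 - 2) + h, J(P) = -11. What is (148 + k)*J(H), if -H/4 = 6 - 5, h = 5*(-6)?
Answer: -1254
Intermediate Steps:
h = -30
H = -4 (H = -4*(6 - 5) = -4*1 = -4)
k = -34 (k = (-2 - 2) - 30 = -4 - 30 = -34)
(148 + k)*J(H) = (148 - 34)*(-11) = 114*(-11) = -1254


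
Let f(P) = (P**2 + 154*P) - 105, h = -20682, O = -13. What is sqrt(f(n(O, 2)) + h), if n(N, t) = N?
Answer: 2*I*sqrt(5655) ≈ 150.4*I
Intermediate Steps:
f(P) = -105 + P**2 + 154*P
sqrt(f(n(O, 2)) + h) = sqrt((-105 + (-13)**2 + 154*(-13)) - 20682) = sqrt((-105 + 169 - 2002) - 20682) = sqrt(-1938 - 20682) = sqrt(-22620) = 2*I*sqrt(5655)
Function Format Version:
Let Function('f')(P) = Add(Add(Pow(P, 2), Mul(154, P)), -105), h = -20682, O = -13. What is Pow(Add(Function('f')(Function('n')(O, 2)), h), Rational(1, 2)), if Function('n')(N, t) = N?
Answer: Mul(2, I, Pow(5655, Rational(1, 2))) ≈ Mul(150.40, I)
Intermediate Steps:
Function('f')(P) = Add(-105, Pow(P, 2), Mul(154, P))
Pow(Add(Function('f')(Function('n')(O, 2)), h), Rational(1, 2)) = Pow(Add(Add(-105, Pow(-13, 2), Mul(154, -13)), -20682), Rational(1, 2)) = Pow(Add(Add(-105, 169, -2002), -20682), Rational(1, 2)) = Pow(Add(-1938, -20682), Rational(1, 2)) = Pow(-22620, Rational(1, 2)) = Mul(2, I, Pow(5655, Rational(1, 2)))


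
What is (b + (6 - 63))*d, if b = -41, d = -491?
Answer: 48118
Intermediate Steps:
(b + (6 - 63))*d = (-41 + (6 - 63))*(-491) = (-41 - 57)*(-491) = -98*(-491) = 48118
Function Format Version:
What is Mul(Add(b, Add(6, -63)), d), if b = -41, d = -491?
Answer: 48118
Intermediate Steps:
Mul(Add(b, Add(6, -63)), d) = Mul(Add(-41, Add(6, -63)), -491) = Mul(Add(-41, -57), -491) = Mul(-98, -491) = 48118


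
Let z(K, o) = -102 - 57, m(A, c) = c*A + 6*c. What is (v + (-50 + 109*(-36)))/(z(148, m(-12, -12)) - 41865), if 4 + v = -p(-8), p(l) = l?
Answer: 1985/21012 ≈ 0.094470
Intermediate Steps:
m(A, c) = 6*c + A*c (m(A, c) = A*c + 6*c = 6*c + A*c)
z(K, o) = -159
v = 4 (v = -4 - 1*(-8) = -4 + 8 = 4)
(v + (-50 + 109*(-36)))/(z(148, m(-12, -12)) - 41865) = (4 + (-50 + 109*(-36)))/(-159 - 41865) = (4 + (-50 - 3924))/(-42024) = (4 - 3974)*(-1/42024) = -3970*(-1/42024) = 1985/21012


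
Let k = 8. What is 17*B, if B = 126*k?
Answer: 17136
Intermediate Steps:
B = 1008 (B = 126*8 = 1008)
17*B = 17*1008 = 17136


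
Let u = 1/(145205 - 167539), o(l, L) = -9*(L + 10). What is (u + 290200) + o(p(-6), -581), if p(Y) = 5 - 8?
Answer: 6596101225/22334 ≈ 2.9534e+5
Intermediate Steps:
p(Y) = -3
o(l, L) = -90 - 9*L (o(l, L) = -9*(10 + L) = -90 - 9*L)
u = -1/22334 (u = 1/(-22334) = -1/22334 ≈ -4.4775e-5)
(u + 290200) + o(p(-6), -581) = (-1/22334 + 290200) + (-90 - 9*(-581)) = 6481326799/22334 + (-90 + 5229) = 6481326799/22334 + 5139 = 6596101225/22334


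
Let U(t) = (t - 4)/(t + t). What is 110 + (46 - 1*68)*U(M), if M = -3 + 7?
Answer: 110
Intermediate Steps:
M = 4
U(t) = (-4 + t)/(2*t) (U(t) = (-4 + t)/((2*t)) = (-4 + t)*(1/(2*t)) = (-4 + t)/(2*t))
110 + (46 - 1*68)*U(M) = 110 + (46 - 1*68)*((1/2)*(-4 + 4)/4) = 110 + (46 - 68)*((1/2)*(1/4)*0) = 110 - 22*0 = 110 + 0 = 110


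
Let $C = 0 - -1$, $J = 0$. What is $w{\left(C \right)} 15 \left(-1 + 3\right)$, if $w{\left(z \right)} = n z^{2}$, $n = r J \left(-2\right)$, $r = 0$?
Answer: $0$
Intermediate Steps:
$n = 0$ ($n = 0 \cdot 0 \left(-2\right) = 0 \left(-2\right) = 0$)
$C = 1$ ($C = 0 + 1 = 1$)
$w{\left(z \right)} = 0$ ($w{\left(z \right)} = 0 z^{2} = 0$)
$w{\left(C \right)} 15 \left(-1 + 3\right) = 0 \cdot 15 \left(-1 + 3\right) = 0 \cdot 15 \cdot 2 = 0 \cdot 30 = 0$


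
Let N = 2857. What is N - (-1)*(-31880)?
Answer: -29023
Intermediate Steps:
N - (-1)*(-31880) = 2857 - (-1)*(-31880) = 2857 - 1*31880 = 2857 - 31880 = -29023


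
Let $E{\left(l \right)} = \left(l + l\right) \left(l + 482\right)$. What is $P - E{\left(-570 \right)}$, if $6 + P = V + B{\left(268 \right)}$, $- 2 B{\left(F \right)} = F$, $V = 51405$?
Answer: $-49055$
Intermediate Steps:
$B{\left(F \right)} = - \frac{F}{2}$
$E{\left(l \right)} = 2 l \left(482 + l\right)$
$P = 51265$ ($P = -6 + \left(51405 - 134\right) = -6 + 51271 = 51265$)
$P - E{\left(-570 \right)} = 51265 - 2 \left(-570\right) \left(482 - 570\right) = 51265 - 2 \left(-570\right) \left(-88\right) = 51265 - 100320 = -49055$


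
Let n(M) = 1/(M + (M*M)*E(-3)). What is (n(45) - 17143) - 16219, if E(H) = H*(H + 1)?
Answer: -406849589/12195 ≈ -33362.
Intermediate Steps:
E(H) = H*(1 + H)
n(M) = 1/(M + 6*M**2) (n(M) = 1/(M + (M*M)*(-3*(1 - 3))) = 1/(M + M**2*(-3*(-2))) = 1/(M + M**2*6) = 1/(M + 6*M**2))
(n(45) - 17143) - 16219 = (1/(45*(1 + 6*45)) - 17143) - 16219 = (1/(45*(1 + 270)) - 17143) - 16219 = ((1/45)/271 - 17143) - 16219 = ((1/45)*(1/271) - 17143) - 16219 = (1/12195 - 17143) - 16219 = -209058884/12195 - 16219 = -406849589/12195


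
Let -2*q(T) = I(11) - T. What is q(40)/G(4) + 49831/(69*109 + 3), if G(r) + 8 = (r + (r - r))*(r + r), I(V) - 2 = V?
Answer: 216253/30096 ≈ 7.1854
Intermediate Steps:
I(V) = 2 + V
q(T) = -13/2 + T/2 (q(T) = -((2 + 11) - T)/2 = -(13 - T)/2 = -13/2 + T/2)
G(r) = -8 + 2*r² (G(r) = -8 + (r + (r - r))*(r + r) = -8 + (r + 0)*(2*r) = -8 + r*(2*r) = -8 + 2*r²)
q(40)/G(4) + 49831/(69*109 + 3) = (-13/2 + (½)*40)/(-8 + 2*4²) + 49831/(69*109 + 3) = (-13/2 + 20)/(-8 + 2*16) + 49831/(7521 + 3) = 27/(2*(-8 + 32)) + 49831/7524 = (27/2)/24 + 49831*(1/7524) = (27/2)*(1/24) + 49831/7524 = 9/16 + 49831/7524 = 216253/30096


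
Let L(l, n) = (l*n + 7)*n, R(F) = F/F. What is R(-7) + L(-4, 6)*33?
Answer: -3365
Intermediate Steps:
R(F) = 1
L(l, n) = n*(7 + l*n) (L(l, n) = (7 + l*n)*n = n*(7 + l*n))
R(-7) + L(-4, 6)*33 = 1 + (6*(7 - 4*6))*33 = 1 + (6*(7 - 24))*33 = 1 + (6*(-17))*33 = 1 - 102*33 = 1 - 3366 = -3365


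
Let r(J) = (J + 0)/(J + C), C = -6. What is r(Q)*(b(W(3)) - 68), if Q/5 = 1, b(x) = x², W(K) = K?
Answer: 295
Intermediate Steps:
Q = 5 (Q = 5*1 = 5)
r(J) = J/(-6 + J) (r(J) = (J + 0)/(J - 6) = J/(-6 + J))
r(Q)*(b(W(3)) - 68) = (5/(-6 + 5))*(3² - 68) = (5/(-1))*(9 - 68) = (5*(-1))*(-59) = -5*(-59) = 295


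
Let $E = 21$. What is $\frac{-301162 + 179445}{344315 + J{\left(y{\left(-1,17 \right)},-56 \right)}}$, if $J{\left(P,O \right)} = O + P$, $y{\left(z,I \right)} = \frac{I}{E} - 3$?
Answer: $- \frac{2556057}{7229393} \approx -0.35356$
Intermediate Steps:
$y{\left(z,I \right)} = -3 + \frac{I}{21}$ ($y{\left(z,I \right)} = \frac{I}{21} - 3 = -3 + \frac{I}{21}$)
$\frac{-301162 + 179445}{344315 + J{\left(y{\left(-1,17 \right)},-56 \right)}} = \frac{-301162 + 179445}{344315 + \left(-56 + \left(-3 + \frac{1}{21} \cdot 17\right)\right)} = - \frac{121717}{344315 + \left(-56 + \left(-3 + \frac{17}{21}\right)\right)} = - \frac{121717}{344315 - \frac{1222}{21}} = - \frac{121717}{\frac{7229393}{21}} = \left(-121717\right) \frac{21}{7229393} = - \frac{2556057}{7229393}$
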